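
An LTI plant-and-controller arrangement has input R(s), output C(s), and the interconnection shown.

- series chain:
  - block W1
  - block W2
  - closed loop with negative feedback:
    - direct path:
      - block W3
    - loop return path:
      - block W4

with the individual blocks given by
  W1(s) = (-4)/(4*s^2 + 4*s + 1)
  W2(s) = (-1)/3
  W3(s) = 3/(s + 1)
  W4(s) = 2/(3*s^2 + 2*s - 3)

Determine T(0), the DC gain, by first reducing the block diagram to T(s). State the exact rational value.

(1) reduce the feedback loop with forward W3 and return W4 -> (9*s^2 + 6*s - 9)/(3*s^3 + 5*s^2 - s + 3)
(2) multiply W1, W2, [W3/(1+W3*W4)] (series) -> (12*s^2 + 8*s - 12)/(12*s^5 + 32*s^4 + 19*s^3 + 13*s^2 + 11*s + 3)
Evaluating the step-2 result (the overall T(s)) at s = 0 gives T(0) = -12/3 = -4.

Final answer: -4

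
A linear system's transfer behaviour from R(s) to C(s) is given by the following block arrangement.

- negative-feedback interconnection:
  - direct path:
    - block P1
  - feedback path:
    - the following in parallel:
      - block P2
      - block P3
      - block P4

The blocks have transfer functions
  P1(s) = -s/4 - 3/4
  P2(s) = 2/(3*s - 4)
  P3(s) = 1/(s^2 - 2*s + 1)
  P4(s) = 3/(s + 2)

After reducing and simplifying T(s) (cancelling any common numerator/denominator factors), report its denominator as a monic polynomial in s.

(1) add P2, P3, P4 (parallel) = (11*s^3 - 27*s^2 + 29*s - 16)/(3*s^4 - 4*s^3 - 9*s^2 + 18*s - 8)
(2) reduce the feedback loop with forward P1 and return (P2+P3+P4) = (-3*s^5 - 5*s^4 + 21*s^3 + 9*s^2 - 46*s + 24)/(s^4 - 22*s^3 + 16*s^2 + s + 16)
Step 2 gives the fully reduced T(s), with no common factor left to cancel. The denominator is already monic (leading coefficient 1).

Therefore the answer is s^4 - 22*s^3 + 16*s^2 + s + 16.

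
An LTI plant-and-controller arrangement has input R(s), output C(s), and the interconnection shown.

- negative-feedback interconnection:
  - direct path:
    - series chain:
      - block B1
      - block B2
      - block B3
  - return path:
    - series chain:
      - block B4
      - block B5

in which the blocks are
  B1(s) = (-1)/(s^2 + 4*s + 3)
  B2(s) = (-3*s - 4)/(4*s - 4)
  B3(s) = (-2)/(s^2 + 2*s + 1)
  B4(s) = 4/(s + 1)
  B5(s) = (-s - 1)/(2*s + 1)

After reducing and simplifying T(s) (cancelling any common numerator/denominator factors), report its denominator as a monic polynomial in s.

First reduce the diagram to T(s).

(1) combine B1, B2, B3 in series = (-3*s - 4)/(2*s^5 + 10*s^4 + 12*s^3 - 4*s^2 - 14*s - 6)
(2) cascade B4, B5 = (-4)/(2*s + 1)
(3) feedback reduction of (B1*B2*B3), (B4*B5) = (-6*s^2 - 11*s - 4)/(4*s^6 + 22*s^5 + 34*s^4 + 4*s^3 - 32*s^2 - 14*s + 10)
T(s) is the step-3 result (common factors already cancelled). Leading coefficient of the denominator: 4. Divide through by 4 for the monic polynomial.

Answer: s^6 + 11*s^5/2 + 17*s^4/2 + s^3 - 8*s^2 - 7*s/2 + 5/2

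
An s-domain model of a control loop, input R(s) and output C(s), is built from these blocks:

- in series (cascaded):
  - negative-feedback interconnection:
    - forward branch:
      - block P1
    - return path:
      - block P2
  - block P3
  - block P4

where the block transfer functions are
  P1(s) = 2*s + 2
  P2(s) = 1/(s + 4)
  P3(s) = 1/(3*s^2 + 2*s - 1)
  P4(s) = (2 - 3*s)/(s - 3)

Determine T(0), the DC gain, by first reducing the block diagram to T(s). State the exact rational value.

Reducing step by step:

(1) reduce the feedback loop with forward P1 and return P2 -> (2*s^2 + 10*s + 8)/(3*s + 6)
(2) cascade [P1/(1+P1*P2)], P3, P4 -> (-6*s^2 - 20*s + 16)/(9*s^3 - 12*s^2 - 51*s + 18)
The step-2 result is T(s). Setting s = 0: T(0) = 16/18 = 8/9.

Answer: 8/9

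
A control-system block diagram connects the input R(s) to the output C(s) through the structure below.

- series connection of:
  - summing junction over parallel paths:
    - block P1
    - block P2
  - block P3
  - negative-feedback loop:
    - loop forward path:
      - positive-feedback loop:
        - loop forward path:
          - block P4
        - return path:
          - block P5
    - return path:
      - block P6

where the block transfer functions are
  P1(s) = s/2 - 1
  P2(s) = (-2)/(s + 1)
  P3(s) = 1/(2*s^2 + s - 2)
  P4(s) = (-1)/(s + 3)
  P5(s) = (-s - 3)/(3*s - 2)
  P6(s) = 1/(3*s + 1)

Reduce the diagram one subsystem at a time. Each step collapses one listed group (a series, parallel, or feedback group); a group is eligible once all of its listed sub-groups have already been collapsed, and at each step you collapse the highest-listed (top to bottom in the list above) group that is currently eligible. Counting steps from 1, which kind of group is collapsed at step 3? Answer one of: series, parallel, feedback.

Step 1 - combine P1, P2 in parallel
Step 2 - close the feedback loop around P4, P5
Step 3 - close the feedback loop around [P4/(1-P4*P5)], P6
Step 4 - multiply (P1+P2), P3, [[P4/(1-P4*P5)]/(1+[P4/(1-P4*P5)]*P6)] (series)
At step 3 the group reduced is feedback.

Answer: feedback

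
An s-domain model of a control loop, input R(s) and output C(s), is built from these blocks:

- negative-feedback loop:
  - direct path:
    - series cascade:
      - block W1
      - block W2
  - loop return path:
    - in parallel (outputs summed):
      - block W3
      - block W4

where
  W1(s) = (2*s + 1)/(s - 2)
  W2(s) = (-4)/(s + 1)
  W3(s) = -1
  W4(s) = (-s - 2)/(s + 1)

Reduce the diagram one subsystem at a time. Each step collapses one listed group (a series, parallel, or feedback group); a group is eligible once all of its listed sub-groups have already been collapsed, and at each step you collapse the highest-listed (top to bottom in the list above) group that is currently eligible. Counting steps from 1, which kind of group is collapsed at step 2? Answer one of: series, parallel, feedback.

Step 1. cascade W1, W2
Step 2. combine W3, W4 in parallel
Step 3. feedback reduction of (W1*W2), (W3+W4)
Step 2 collapses a parallel group.

Final answer: parallel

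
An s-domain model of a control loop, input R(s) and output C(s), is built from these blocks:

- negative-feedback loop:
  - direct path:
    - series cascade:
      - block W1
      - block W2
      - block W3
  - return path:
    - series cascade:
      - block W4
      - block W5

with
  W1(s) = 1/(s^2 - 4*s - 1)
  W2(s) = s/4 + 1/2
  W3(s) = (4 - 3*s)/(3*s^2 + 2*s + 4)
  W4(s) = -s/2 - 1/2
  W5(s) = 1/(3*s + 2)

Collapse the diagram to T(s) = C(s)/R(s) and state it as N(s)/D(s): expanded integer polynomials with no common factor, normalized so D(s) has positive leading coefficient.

Step 1. combine W1, W2, W3 in series gives (-3*s^2 - 2*s + 8)/(12*s^4 - 40*s^3 - 28*s^2 - 72*s - 16)
Step 2. reduce the series chain W4, W5 gives (-s - 1)/(6*s + 4)
Step 3. apply the feedback formula to (W1*W2*W3), (W4*W5): this yields T(s), and no further normalization is needed

Final answer: (-18*s^3 - 24*s^2 + 40*s + 32)/(72*s^5 - 192*s^4 - 325*s^3 - 539*s^2 - 390*s - 72)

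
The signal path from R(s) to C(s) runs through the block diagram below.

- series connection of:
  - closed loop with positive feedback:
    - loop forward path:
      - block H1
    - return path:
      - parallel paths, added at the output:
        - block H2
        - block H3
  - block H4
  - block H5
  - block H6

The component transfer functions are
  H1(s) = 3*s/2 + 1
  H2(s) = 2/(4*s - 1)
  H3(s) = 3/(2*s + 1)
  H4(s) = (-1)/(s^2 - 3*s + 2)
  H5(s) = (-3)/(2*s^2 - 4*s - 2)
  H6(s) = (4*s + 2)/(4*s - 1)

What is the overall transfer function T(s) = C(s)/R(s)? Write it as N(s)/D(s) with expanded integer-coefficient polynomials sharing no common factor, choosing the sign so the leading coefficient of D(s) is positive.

Step 1 - parallel reduction of H2, H3 = (16*s - 1)/(8*s^2 + 2*s - 1)
Step 2 - close the feedback loop around H1, (H2+H3) = (-24*s^3 - 22*s^2 - s + 2)/(32*s^2 + 25*s)
Step 3 - combine [H1/(1-H1*(H2+H3))], H4, H5, H6 in series; the result is T(s) itself (integer coefficients, no common factor, positive leading denominator coefficient)

Final answer: (-36*s^3 - 60*s^2 - 33*s - 6)/(32*s^6 - 135*s^5 + 99*s^4 + 143*s^3 - 89*s^2 - 50*s)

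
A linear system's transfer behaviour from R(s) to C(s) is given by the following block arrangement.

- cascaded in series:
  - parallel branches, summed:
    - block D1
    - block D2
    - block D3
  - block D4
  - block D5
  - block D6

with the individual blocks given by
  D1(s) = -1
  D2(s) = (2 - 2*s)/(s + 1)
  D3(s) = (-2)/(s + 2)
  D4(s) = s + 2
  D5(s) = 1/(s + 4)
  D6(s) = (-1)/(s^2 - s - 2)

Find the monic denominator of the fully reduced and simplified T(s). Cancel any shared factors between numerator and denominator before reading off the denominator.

1. parallel reduction of D1, D2, D3, giving (-3*s^2 - 7*s)/(s^2 + 3*s + 2)
2. series reduction of (D1+D2+D3), D4, D5, D6, giving (3*s^2 + 7*s)/(s^4 + 4*s^3 - 3*s^2 - 14*s - 8)
Step 2 gives the fully reduced T(s), with no common factor left to cancel. The denominator is already monic (leading coefficient 1).

Answer: s^4 + 4*s^3 - 3*s^2 - 14*s - 8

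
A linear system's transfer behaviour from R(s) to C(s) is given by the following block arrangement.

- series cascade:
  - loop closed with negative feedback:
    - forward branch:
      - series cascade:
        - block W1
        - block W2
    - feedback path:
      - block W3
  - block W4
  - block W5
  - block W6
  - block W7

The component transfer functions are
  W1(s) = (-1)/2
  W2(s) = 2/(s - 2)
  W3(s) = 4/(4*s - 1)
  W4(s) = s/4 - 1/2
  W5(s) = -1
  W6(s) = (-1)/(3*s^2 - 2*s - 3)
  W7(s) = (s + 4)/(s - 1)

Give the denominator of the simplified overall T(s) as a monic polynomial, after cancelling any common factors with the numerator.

The answer is s^5 - 47*s^4/12 + 35*s^3/12 + 31*s^2/12 - 25*s/12 - 1/2.

Reasoning:
Step 1 - reduce the series chain W1, W2 gives (-1)/(s - 2)
Step 2 - apply the feedback formula to (W1*W2), W3 gives (1 - 4*s)/(4*s^2 - 9*s - 2)
Step 3 - combine [(W1*W2)/(1+(W1*W2)*W3)], W4, W5, W6, W7 in series gives (-4*s^3 - 7*s^2 + 34*s - 8)/(48*s^5 - 188*s^4 + 140*s^3 + 124*s^2 - 100*s - 24)
The result of step 3 is T(s) in lowest terms. Its denominator has leading coefficient 48; dividing the denominator through by 48 makes it monic.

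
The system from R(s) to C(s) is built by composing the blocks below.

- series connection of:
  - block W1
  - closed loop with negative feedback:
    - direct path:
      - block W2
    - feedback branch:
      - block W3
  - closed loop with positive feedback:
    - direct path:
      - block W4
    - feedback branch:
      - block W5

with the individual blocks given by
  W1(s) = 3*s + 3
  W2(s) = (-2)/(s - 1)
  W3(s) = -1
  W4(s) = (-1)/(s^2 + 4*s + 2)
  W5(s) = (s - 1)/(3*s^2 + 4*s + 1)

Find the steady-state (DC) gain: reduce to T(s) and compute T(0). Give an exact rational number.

[1] apply the feedback formula to W2, W3 = (-2)/(s + 1)
[2] feedback reduction of W4, W5 = (-3*s^2 - 4*s - 1)/(3*s^4 + 16*s^3 + 23*s^2 + 13*s + 1)
[3] combine W1, [W2/(1+W2*W3)], [W4/(1-W4*W5)] in series = (18*s^2 + 24*s + 6)/(3*s^4 + 16*s^3 + 23*s^2 + 13*s + 1)
Evaluating the step-3 result (the overall T(s)) at s = 0 gives T(0) = 6/1 = 6.

Hence the answer: 6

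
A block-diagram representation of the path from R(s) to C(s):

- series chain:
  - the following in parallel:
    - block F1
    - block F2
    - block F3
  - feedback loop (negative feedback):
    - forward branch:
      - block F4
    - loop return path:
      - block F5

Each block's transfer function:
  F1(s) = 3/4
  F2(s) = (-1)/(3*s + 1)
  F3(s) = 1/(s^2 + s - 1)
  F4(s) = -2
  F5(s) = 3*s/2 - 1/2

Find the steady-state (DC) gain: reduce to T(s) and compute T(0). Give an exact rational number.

First reduce the diagram to T(s).

Step 1: combine F1, F2, F3 in parallel: (9*s^3 + 8*s^2 + 2*s + 5)/(12*s^3 + 16*s^2 - 8*s - 4)
Step 2: close the feedback loop around F4, F5: 2/(3*s - 2)
Step 3: multiply (F1+F2+F3), [F4/(1+F4*F5)] (series): (9*s^3 + 8*s^2 + 2*s + 5)/(18*s^4 + 12*s^3 - 28*s^2 + 2*s + 4)
That last expression is T(s); at s = 0 only the constant terms survive, so T(0) = 5/4.

Answer: 5/4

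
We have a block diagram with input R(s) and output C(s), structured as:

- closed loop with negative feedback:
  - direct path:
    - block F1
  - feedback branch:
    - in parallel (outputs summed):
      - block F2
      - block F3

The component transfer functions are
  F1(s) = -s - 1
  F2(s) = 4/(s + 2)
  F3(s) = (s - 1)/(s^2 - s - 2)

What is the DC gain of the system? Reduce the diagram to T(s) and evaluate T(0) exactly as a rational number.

Reducing step by step:

1. sum the parallel branches F2, F3 = (5*s^2 - 3*s - 10)/(s^3 + s^2 - 4*s - 4)
2. apply the feedback formula to F1, (F2+F3) = (s^3 + s^2 - 4*s - 4)/(4*s^2 - 3*s - 6)
The step-2 result is T(s). Setting s = 0: T(0) = -4/(-6) = 2/3.

Answer: 2/3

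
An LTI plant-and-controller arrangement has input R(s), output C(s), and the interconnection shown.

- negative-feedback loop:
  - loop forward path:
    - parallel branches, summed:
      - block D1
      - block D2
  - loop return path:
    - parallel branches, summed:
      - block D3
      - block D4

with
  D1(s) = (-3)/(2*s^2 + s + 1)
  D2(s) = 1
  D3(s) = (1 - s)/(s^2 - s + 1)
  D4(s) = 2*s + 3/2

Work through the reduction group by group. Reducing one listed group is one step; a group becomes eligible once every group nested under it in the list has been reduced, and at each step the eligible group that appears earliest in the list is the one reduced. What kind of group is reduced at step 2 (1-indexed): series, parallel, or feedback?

[1] add D1, D2 (parallel)
[2] combine D3, D4 in parallel
[3] reduce the feedback loop with forward (D1+D2) and return (D3+D4)
Step 2: parallel.

Therefore the answer is parallel.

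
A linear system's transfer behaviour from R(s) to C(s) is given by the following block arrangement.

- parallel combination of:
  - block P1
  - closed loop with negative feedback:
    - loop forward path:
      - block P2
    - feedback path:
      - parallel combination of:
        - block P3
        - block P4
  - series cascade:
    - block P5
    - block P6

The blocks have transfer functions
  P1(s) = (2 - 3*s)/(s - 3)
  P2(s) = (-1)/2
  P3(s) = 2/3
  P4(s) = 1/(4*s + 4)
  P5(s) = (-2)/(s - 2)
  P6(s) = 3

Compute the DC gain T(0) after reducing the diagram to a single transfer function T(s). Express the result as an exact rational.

The answer is 55/39.

Reasoning:
[1] sum the parallel branches P3, P4, giving (8*s + 11)/(12*s + 12)
[2] apply the feedback formula to P2, (P3+P4), giving (-12*s - 12)/(16*s + 13)
[3] cascade P5, P6, giving (-6)/(s - 2)
[4] reduce the parallel group P1, [P2/(1+P2*(P3+P4))], (P5*P6), giving (-60*s^3 + 41*s^2 + 238*s + 110)/(16*s^3 - 67*s^2 + 31*s + 78)
The step-4 result is T(s). Setting s = 0: T(0) = 110/78 = 55/39.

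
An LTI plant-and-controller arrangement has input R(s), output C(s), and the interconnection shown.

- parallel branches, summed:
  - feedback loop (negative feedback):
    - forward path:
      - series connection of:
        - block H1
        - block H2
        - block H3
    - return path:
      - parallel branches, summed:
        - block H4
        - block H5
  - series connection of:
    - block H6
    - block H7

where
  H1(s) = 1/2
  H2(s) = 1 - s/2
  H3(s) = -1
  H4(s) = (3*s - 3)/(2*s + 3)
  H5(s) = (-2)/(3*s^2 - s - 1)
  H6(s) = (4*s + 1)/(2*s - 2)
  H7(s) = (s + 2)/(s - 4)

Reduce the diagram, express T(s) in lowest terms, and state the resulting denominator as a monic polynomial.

Answer: s^6 - 17*s^5/3 + 38*s^4/3 - 31*s^3 + 29*s^2 - 10*s/3 - 8/3

Working:
1. series reduction of H1, H2, H3; result s/4 - 1/2
2. reduce the parallel group H4, H5; result (9*s^3 - 12*s^2 - 4*s - 3)/(6*s^3 + 7*s^2 - 5*s - 3)
3. reduce the feedback loop with forward (H1*H2*H3) and return (H4+H5); result (6*s^4 - 5*s^3 - 19*s^2 + 7*s + 6)/(9*s^4 - 6*s^3 + 48*s^2 - 15*s - 6)
4. combine H6, H7 in series; result (4*s^2 + 9*s + 2)/(2*s^2 - 10*s + 8)
5. parallel reduction of [(H1*H2*H3)/(1+(H1*H2*H3)*(H4+H5))], (H6*H7); result (48*s^6 - 13*s^5 + 216*s^4 + 524*s^3 - 273*s^2 - 88*s + 36)/(18*s^6 - 102*s^5 + 228*s^4 - 558*s^3 + 522*s^2 - 60*s - 48)
Step 5 gives the fully reduced T(s), with no common factor left to cancel. The denominator's leading coefficient is 18, so divide each of its coefficients by 18 to get the monic form.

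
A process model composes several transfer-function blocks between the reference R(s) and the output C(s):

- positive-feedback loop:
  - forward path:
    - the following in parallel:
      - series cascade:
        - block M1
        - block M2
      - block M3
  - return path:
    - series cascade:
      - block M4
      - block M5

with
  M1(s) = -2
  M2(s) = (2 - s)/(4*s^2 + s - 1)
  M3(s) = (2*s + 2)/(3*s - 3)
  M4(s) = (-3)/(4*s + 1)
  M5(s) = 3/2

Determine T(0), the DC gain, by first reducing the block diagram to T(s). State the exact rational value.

Reducing step by step:

Step 1: reduce the series chain M1, M2: (2*s - 4)/(4*s^2 + s - 1)
Step 2: reduce the parallel group (M1*M2), M3: (8*s^3 + 16*s^2 - 18*s + 10)/(12*s^3 - 9*s^2 - 6*s + 3)
Step 3: series reduction of M4, M5: (-9)/(8*s + 2)
Step 4: reduce the feedback loop with forward ((M1*M2)+M3) and return (M4*M5): (32*s^4 + 72*s^3 - 56*s^2 + 22*s + 10)/(48*s^4 + 12*s^3 + 39*s^2 - 75*s + 48)
The step-4 result is T(s). Setting s = 0: T(0) = 10/48 = 5/24.

Answer: 5/24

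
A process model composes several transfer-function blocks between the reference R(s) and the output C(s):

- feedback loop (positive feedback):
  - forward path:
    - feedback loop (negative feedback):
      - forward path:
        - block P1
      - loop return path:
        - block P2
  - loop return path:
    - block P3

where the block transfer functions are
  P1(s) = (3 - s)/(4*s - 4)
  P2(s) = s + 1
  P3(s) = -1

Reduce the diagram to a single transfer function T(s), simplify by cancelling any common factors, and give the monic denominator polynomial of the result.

Reducing step by step:

Step 1: close the feedback loop around P1, P2; result (s - 3)/(s^2 - 6*s + 1)
Step 2: collapse the loop ([P1/(1+P1*P2)] forward, P3 return); result (s - 3)/(s^2 - 5*s - 2)
T(s) is the step-2 result (common factors already cancelled). Leading coefficient of the denominator: 1, so no rescaling is needed.

Answer: s^2 - 5*s - 2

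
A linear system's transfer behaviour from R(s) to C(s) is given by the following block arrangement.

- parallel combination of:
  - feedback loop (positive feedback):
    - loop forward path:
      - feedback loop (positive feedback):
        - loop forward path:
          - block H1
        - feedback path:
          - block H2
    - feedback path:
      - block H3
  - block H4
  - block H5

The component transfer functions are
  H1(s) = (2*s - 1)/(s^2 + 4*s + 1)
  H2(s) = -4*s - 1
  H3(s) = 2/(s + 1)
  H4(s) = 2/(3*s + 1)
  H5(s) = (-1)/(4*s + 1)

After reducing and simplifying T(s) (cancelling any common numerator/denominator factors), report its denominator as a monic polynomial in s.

1. close the feedback loop around H1, H2, giving (2*s - 1)/(9*s^2 + 2*s)
2. apply the feedback formula to [H1/(1-H1*H2)], H3, giving (2*s^2 + s - 1)/(9*s^3 + 11*s^2 - 2*s + 2)
3. parallel reduction of [[H1/(1-H1*H2)]/(1-[H1/(1-H1*H2)]*H3)], H4, H5, giving (69*s^4 + 90*s^3 - 2*s^2 + 2*s + 1)/(108*s^5 + 195*s^4 + 62*s^3 + 21*s^2 + 12*s + 2)
That last expression is T(s), already simplified. Scaling its denominator by 1/108 (the reciprocal of the leading coefficient) yields the monic denominator.

Answer: s^5 + 65*s^4/36 + 31*s^3/54 + 7*s^2/36 + s/9 + 1/54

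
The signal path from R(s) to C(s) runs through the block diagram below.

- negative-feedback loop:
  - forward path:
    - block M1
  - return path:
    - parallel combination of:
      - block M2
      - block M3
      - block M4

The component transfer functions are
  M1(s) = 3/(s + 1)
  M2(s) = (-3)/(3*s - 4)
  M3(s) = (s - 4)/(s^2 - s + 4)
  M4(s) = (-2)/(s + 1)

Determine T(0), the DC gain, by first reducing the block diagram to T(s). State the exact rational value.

Step 1: sum the parallel branches M2, M3, M4 = (-6*s^3 + s^2 - 41*s + 36)/(3*s^4 - 4*s^3 + 9*s^2 - 16)
Step 2: close the feedback loop around M1, (M2+M3+M4) = (9*s^4 - 12*s^3 + 27*s^2 - 48)/(3*s^5 - s^4 - 13*s^3 + 12*s^2 - 139*s + 92)
Step 2 gives the overall T(s). Then T(0) = -48/92 = -12/23.

Answer: -12/23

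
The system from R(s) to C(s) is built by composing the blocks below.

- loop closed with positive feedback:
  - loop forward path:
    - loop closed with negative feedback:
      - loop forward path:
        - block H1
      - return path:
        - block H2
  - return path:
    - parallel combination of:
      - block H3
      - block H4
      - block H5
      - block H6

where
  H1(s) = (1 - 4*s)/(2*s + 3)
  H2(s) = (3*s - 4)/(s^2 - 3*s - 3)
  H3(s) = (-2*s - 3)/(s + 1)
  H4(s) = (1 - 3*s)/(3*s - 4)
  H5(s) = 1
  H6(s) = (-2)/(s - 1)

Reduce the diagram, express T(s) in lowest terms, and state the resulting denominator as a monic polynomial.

Reducing step by step:

Step 1 - reduce the feedback loop with forward H1 and return H2; result (-4*s^3 + 13*s^2 + 9*s - 3)/(2*s^3 - 15*s^2 + 4*s - 13)
Step 2 - reduce the parallel group H3, H4, H5, H6; result (-6*s^3 - 4*s^2 + 15*s - 1)/(3*s^3 - 4*s^2 - 3*s + 4)
Step 3 - close the feedback loop around [H1/(1+H1*H2)], (H3+H4+H5+H6); result (12*s^6 - 55*s^5 + 13*s^4 + 100*s^3 - 37*s^2 - 45*s + 12)/(18*s^6 - 9*s^5 - 232*s^4 + 183*s^3 + 154*s^2 - 109*s + 55)
The result of step 3 is T(s) in lowest terms. Its denominator has leading coefficient 18; dividing the denominator through by 18 makes it monic.

Answer: s^6 - s^5/2 - 116*s^4/9 + 61*s^3/6 + 77*s^2/9 - 109*s/18 + 55/18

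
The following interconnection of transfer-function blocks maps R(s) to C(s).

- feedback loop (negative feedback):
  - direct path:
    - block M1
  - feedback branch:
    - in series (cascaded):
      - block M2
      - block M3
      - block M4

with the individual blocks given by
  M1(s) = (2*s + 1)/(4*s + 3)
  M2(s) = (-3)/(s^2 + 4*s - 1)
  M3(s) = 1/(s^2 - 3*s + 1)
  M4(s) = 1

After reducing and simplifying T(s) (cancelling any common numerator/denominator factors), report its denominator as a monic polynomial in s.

First reduce the diagram to T(s).

Step 1: cascade M2, M3, M4; result (-3)/(s^4 + s^3 - 12*s^2 + 7*s - 1)
Step 2: close the feedback loop around M1, (M2*M3*M4); result (2*s^5 + 3*s^4 - 23*s^3 + 2*s^2 + 5*s - 1)/(4*s^5 + 7*s^4 - 45*s^3 - 8*s^2 + 11*s - 6)
Step 2 gives the fully reduced T(s), with no common factor left to cancel. The denominator's leading coefficient is 4, so divide each of its coefficients by 4 to get the monic form.

Answer: s^5 + 7*s^4/4 - 45*s^3/4 - 2*s^2 + 11*s/4 - 3/2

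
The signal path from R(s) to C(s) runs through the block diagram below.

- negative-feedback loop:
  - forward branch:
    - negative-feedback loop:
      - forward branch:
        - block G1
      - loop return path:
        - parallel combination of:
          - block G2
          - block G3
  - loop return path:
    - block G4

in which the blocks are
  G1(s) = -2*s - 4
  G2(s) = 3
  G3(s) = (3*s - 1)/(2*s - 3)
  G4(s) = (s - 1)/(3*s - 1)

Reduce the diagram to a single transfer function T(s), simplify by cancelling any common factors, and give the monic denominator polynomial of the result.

First reduce the diagram to T(s).

[1] combine G2, G3 in parallel = (9*s - 10)/(2*s - 3)
[2] collapse the loop (G1 forward, (G2+G3) return) = (4*s^2 + 2*s - 12)/(18*s^2 + 14*s - 37)
[3] reduce the feedback loop with forward [G1/(1+G1*(G2+G3))] and return G4 = (12*s^3 + 2*s^2 - 38*s + 12)/(58*s^3 + 22*s^2 - 139*s + 49)
T(s) is the step-3 result (common factors already cancelled). Leading coefficient of the denominator: 58. Divide through by 58 for the monic polynomial.

Answer: s^3 + 11*s^2/29 - 139*s/58 + 49/58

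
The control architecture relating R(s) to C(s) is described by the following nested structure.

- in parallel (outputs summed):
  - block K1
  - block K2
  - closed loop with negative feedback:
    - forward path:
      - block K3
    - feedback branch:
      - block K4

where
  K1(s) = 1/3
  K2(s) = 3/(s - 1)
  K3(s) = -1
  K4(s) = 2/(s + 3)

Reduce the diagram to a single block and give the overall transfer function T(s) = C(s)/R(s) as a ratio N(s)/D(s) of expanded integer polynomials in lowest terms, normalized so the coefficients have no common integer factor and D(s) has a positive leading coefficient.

Step 1. reduce the feedback loop with forward K3 and return K4 gives (-s - 3)/(s + 1)
Step 2. sum the parallel branches K1, K2, [K3/(1+K3*K4)]; the result is T(s) itself (integer coefficients, no common factor, positive leading denominator coefficient)

Answer: (-2*s^2 + 3*s + 17)/(3*s^2 - 3)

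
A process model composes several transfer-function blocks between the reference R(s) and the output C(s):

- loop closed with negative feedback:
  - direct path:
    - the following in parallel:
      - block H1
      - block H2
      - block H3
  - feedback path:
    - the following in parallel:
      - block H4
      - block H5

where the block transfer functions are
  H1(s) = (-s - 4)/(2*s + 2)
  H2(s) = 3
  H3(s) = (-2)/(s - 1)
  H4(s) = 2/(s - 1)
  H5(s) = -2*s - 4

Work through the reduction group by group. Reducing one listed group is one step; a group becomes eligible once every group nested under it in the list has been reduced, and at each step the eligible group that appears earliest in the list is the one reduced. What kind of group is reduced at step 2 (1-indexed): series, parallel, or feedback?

Step 1 - sum the parallel branches H1, H2, H3
Step 2 - add H4, H5 (parallel)
Step 3 - reduce the feedback loop with forward (H1+H2+H3) and return (H4+H5)
Step 2: parallel.

Final answer: parallel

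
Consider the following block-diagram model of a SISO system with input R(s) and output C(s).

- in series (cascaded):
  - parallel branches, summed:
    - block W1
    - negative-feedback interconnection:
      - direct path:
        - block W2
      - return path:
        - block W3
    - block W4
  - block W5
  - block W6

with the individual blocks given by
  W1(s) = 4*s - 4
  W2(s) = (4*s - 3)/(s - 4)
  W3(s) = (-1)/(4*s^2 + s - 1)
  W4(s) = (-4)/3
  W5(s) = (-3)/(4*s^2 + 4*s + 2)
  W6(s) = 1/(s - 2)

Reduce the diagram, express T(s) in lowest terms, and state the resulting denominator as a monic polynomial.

Reducing step by step:

Step 1 - reduce the feedback loop with forward W2 and return W3, giving (16*s^3 - 8*s^2 - 7*s + 3)/(4*s^3 - 15*s^2 - 9*s + 7)
Step 2 - combine W1, [W2/(1+W2*W3)], W4 in parallel, giving (48*s^4 - 196*s^3 + 108*s^2 + 207*s - 103)/(12*s^3 - 45*s^2 - 27*s + 21)
Step 3 - multiply (W1+[W2/(1+W2*W3)]+W4), W5, W6 (series), giving (-48*s^4 + 196*s^3 - 108*s^2 - 207*s + 103)/(16*s^6 - 76*s^5 + 138*s^3 + 86*s^2 - 6*s - 28)
The result of step 3 is T(s) in lowest terms. Its denominator has leading coefficient 16; dividing the denominator through by 16 makes it monic.

Answer: s^6 - 19*s^5/4 + 69*s^3/8 + 43*s^2/8 - 3*s/8 - 7/4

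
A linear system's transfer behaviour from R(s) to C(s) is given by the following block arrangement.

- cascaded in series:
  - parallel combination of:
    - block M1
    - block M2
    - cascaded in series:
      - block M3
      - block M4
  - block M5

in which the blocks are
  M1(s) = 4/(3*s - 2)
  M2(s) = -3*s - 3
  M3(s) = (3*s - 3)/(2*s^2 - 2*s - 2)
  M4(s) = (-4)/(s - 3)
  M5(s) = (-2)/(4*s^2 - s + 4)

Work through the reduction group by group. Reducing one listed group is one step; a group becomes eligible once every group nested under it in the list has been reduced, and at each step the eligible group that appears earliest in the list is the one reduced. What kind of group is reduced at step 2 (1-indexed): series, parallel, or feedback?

Reducing step by step:

Step 1: reduce the series chain M3, M4
Step 2: add M1, M2, (M3*M4) (parallel)
Step 3: combine (M1+M2+(M3*M4)), M5 in series
Step 2: parallel.

Answer: parallel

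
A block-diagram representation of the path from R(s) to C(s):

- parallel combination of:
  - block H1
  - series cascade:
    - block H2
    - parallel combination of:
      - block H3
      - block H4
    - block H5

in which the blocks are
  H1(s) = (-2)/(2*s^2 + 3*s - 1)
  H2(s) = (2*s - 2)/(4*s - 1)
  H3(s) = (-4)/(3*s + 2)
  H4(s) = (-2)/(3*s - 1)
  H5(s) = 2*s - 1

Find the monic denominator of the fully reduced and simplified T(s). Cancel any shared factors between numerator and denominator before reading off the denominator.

Answer: s^5 + 19*s^4/12 - 49*s^3/72 - 4*s^2/9 + 17*s/72 - 1/36

Working:
(1) parallel reduction of H3, H4 gives (-18*s)/(9*s^2 + 3*s - 2)
(2) cascade H2, (H3+H4), H5 gives (-72*s^3 + 108*s^2 - 36*s)/(36*s^3 + 3*s^2 - 11*s + 2)
(3) sum the parallel branches H1, (H2*(H3+H4)*H5) gives (-144*s^5 + 252*s^3 - 222*s^2 + 58*s - 4)/(72*s^5 + 114*s^4 - 49*s^3 - 32*s^2 + 17*s - 2)
The result of step 3 is T(s) in lowest terms. Its denominator has leading coefficient 72; dividing the denominator through by 72 makes it monic.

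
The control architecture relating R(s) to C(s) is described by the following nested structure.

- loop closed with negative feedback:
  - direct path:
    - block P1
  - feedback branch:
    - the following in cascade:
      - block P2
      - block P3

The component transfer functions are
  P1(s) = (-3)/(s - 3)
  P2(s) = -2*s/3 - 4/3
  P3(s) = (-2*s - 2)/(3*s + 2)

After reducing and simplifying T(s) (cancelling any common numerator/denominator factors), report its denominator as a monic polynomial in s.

[1] reduce the series chain P2, P3 = (4*s^2 + 12*s + 8)/(9*s + 6)
[2] collapse the loop (P1 forward, (P2*P3) return) = (9*s + 6)/(s^2 + 19*s + 14)
T(s) is the step-2 result (common factors already cancelled). Leading coefficient of the denominator: 1, so no rescaling is needed.

Final answer: s^2 + 19*s + 14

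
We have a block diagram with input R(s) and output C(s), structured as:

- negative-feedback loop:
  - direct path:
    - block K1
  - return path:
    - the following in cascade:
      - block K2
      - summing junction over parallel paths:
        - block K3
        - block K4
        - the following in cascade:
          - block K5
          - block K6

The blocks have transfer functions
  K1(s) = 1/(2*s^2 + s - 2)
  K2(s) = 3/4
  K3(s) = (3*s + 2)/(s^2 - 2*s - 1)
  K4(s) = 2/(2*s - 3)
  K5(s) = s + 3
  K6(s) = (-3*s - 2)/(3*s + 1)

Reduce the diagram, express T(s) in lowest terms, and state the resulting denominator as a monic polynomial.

Step 1: combine K5, K6 in series gives (-3*s^2 - 11*s - 6)/(3*s + 1)
Step 2: reduce the parallel group K3, K4, (K5*K6) gives (-6*s^5 - s^4 + 77*s^3 - 30*s^2 - 90*s - 26)/(6*s^4 - 19*s^3 + 5*s^2 + 13*s + 3)
Step 3: multiply K2, (K3+K4+(K5*K6)) (series) gives (-18*s^5 - 3*s^4 + 231*s^3 - 90*s^2 - 270*s - 78)/(24*s^4 - 76*s^3 + 20*s^2 + 52*s + 12)
Step 4: feedback reduction of K1, (K2*(K3+K4+(K5*K6))) gives (24*s^4 - 76*s^3 + 20*s^2 + 52*s + 12)/(48*s^6 - 146*s^5 - 87*s^4 + 507*s^3 - 54*s^2 - 362*s - 102)
T(s) is the step-4 result (common factors already cancelled). Leading coefficient of the denominator: 48. Divide through by 48 for the monic polynomial.

Hence the answer: s^6 - 73*s^5/24 - 29*s^4/16 + 169*s^3/16 - 9*s^2/8 - 181*s/24 - 17/8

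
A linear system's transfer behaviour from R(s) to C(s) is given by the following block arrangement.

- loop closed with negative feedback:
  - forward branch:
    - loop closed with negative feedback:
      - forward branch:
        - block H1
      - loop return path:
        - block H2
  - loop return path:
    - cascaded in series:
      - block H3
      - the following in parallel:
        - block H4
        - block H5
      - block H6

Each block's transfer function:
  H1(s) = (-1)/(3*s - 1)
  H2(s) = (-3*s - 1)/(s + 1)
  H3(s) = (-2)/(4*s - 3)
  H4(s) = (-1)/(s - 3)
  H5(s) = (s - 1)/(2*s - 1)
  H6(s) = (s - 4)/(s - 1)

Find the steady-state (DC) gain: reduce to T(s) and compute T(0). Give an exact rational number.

Step 1. close the feedback loop around H1, H2 gives (-s - 1)/(3*s^2 + 5*s)
Step 2. combine H4, H5 in parallel gives (s^2 - 6*s + 4)/(2*s^2 - 7*s + 3)
Step 3. series reduction of H3, (H4+H5), H6 gives (-2*s^3 + 20*s^2 - 56*s + 32)/(8*s^4 - 42*s^3 + 67*s^2 - 42*s + 9)
Step 4. reduce the feedback loop with forward [H1/(1+H1*H2)] and return (H3*(H4+H5)*H6) gives (-8*s^5 + 34*s^4 - 25*s^3 - 25*s^2 + 33*s - 9)/(24*s^6 - 86*s^5 - 7*s^4 + 191*s^3 - 147*s^2 + 69*s - 32)
The step-4 result is T(s). Setting s = 0: T(0) = -9/(-32) = 9/32.

Therefore the answer is 9/32.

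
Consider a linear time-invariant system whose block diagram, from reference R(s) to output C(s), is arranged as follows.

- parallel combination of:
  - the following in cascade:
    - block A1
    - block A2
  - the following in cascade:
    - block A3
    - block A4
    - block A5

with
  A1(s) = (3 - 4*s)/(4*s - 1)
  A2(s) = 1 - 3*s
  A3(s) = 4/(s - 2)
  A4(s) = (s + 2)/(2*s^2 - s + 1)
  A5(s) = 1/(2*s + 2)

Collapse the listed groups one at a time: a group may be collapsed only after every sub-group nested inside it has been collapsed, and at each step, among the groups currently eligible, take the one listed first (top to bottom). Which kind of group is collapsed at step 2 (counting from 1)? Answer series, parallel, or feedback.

Step 1: series reduction of A1, A2
Step 2: reduce the series chain A3, A4, A5
Step 3: add (A1*A2), (A3*A4*A5) (parallel)
So the answer for step 2 is series.

Therefore the answer is series.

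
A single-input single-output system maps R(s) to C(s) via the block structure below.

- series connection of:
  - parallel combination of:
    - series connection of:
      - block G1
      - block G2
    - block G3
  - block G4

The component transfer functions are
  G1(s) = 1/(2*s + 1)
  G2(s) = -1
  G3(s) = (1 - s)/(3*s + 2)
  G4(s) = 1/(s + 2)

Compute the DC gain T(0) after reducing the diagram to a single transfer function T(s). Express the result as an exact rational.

Reducing step by step:

Step 1: combine G1, G2 in series: (-1)/(2*s + 1)
Step 2: parallel reduction of (G1*G2), G3: (-2*s^2 - 2*s - 1)/(6*s^2 + 7*s + 2)
Step 3: cascade ((G1*G2)+G3), G4: (-2*s^2 - 2*s - 1)/(6*s^3 + 19*s^2 + 16*s + 4)
Evaluating the step-3 result (the overall T(s)) at s = 0 gives T(0) = -1/4.

Answer: -1/4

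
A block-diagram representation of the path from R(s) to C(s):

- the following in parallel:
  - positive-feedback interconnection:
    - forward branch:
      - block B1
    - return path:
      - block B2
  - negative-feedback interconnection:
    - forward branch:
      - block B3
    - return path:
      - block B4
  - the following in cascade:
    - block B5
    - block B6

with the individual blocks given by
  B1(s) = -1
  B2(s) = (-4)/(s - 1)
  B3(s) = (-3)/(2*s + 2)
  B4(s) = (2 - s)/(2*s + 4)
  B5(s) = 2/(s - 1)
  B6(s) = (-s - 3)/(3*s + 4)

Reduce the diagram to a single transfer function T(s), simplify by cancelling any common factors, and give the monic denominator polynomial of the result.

1. feedback reduction of B1, B2: (1 - s)/(s - 5)
2. close the feedback loop around B3, B4: (-6*s - 12)/(4*s^2 + 15*s + 2)
3. cascade B5, B6: (-2*s - 6)/(3*s^2 + s - 4)
4. sum the parallel branches [B1/(1-B1*B2)], [B3/(1+B3*B4)], (B5*B6): (-12*s^5 - 63*s^4 + 78*s^3 + 461*s^2 + 396*s - 188)/(12*s^5 - 11*s^4 - 240*s^3 - 83*s^2 + 282*s + 40)
No further cancellation is possible in the step-4 result, so that is T(s). Its denominator becomes monic after dividing by the leading coefficient 12.

Hence the answer: s^5 - 11*s^4/12 - 20*s^3 - 83*s^2/12 + 47*s/2 + 10/3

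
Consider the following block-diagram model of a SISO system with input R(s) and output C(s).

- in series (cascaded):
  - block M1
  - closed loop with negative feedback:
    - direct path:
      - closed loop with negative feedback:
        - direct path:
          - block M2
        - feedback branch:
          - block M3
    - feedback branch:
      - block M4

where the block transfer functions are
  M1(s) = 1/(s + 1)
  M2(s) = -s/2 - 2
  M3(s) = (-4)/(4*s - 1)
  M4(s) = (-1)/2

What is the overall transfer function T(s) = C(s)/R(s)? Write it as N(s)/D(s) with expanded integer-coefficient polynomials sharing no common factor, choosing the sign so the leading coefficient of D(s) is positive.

Step 1. apply the feedback formula to M2, M3 -> (-4*s^2 - 15*s + 4)/(12*s + 14)
Step 2. reduce the feedback loop with forward [M2/(1+M2*M3)] and return M4 -> (-8*s^2 - 30*s + 8)/(4*s^2 + 39*s + 24)
Step 3. series reduction of M1, [[M2/(1+M2*M3)]/(1+[M2/(1+M2*M3)]*M4)]; the result is T(s) itself (integer coefficients, no common factor, positive leading denominator coefficient)

Therefore the answer is (-8*s^2 - 30*s + 8)/(4*s^3 + 43*s^2 + 63*s + 24).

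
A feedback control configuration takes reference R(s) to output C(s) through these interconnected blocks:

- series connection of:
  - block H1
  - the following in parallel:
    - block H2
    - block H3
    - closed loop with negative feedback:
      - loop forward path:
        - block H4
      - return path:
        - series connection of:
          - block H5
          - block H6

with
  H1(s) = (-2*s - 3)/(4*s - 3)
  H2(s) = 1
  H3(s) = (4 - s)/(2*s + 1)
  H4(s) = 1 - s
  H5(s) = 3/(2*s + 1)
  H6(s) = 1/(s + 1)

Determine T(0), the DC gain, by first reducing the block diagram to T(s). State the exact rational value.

Step 1. multiply H5, H6 (series): 3/(2*s^2 + 3*s + 1)
Step 2. close the feedback loop around H4, (H5*H6): (-2*s^3 - s^2 + 2*s + 1)/(2*s^2 + 4)
Step 3. combine H2, H3, [H4/(1+H4*(H5*H6))] in parallel: (-4*s^4 - 2*s^3 + 13*s^2 + 8*s + 21)/(4*s^3 + 2*s^2 + 8*s + 4)
Step 4. combine H1, (H2+H3+[H4/(1+H4*(H5*H6))]) in series: (8*s^5 + 16*s^4 - 20*s^3 - 55*s^2 - 66*s - 63)/(16*s^4 - 4*s^3 + 26*s^2 - 8*s - 12)
DC gain: substitute s = 0 into T(s) from step 4: T(0) = -63/(-12) = 21/4.

Hence the answer: 21/4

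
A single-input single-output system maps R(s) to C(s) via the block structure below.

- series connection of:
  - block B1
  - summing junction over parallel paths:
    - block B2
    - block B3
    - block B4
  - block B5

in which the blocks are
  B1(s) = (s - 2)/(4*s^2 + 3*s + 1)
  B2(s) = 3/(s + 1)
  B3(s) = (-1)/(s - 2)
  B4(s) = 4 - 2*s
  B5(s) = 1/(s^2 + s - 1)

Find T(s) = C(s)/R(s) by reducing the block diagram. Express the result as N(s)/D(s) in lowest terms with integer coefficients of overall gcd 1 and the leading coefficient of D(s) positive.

First reduce the diagram to T(s).

Step 1: parallel reduction of B2, B3, B4; result (-2*s^3 + 6*s^2 + 2*s - 15)/(s^2 - s - 2)
Step 2: series reduction of B1, (B2+B3+B4), B5, giving the overall T(s)

Answer: (-2*s^3 + 6*s^2 + 2*s - 15)/(4*s^5 + 11*s^4 + 7*s^3 - 2*s^2 - 3*s - 1)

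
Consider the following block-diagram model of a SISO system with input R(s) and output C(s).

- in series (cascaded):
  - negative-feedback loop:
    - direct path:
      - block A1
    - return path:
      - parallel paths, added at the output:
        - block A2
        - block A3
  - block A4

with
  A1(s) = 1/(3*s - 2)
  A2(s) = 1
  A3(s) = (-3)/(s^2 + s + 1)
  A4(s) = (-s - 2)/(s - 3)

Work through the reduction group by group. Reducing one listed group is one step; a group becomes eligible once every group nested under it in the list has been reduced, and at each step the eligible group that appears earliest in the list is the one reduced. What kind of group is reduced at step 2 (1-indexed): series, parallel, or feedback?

(1) parallel reduction of A2, A3
(2) collapse the loop (A1 forward, (A2+A3) return)
(3) reduce the series chain [A1/(1+A1*(A2+A3))], A4
At step 2 the group reduced is feedback.

Answer: feedback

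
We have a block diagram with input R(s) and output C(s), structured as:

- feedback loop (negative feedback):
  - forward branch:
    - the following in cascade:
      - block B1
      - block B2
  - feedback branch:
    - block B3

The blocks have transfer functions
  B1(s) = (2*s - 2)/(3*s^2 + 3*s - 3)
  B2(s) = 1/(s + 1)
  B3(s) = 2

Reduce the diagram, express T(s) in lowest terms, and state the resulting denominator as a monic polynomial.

The answer is s^3 + 2*s^2 + 4*s/3 - 7/3.

Reasoning:
Step 1 - series reduction of B1, B2; result (2*s - 2)/(3*s^3 + 6*s^2 - 3)
Step 2 - feedback reduction of (B1*B2), B3; result (2*s - 2)/(3*s^3 + 6*s^2 + 4*s - 7)
Step 2 gives the fully reduced T(s), with no common factor left to cancel. The denominator's leading coefficient is 3, so divide each of its coefficients by 3 to get the monic form.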